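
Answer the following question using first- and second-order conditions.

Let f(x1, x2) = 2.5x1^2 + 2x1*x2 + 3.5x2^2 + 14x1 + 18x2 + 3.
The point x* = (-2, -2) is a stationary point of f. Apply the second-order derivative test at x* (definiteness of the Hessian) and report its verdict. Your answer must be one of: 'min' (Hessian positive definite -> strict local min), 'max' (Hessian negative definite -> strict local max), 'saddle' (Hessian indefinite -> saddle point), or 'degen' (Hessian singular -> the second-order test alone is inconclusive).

Compute the Hessian H = grad^2 f:
  H = [[5, 2], [2, 7]]
Verify stationarity: grad f(x*) = H x* + g = (0, 0).
Eigenvalues of H: 3.7639, 8.2361.
Both eigenvalues > 0, so H is positive definite -> x* is a strict local min.

min


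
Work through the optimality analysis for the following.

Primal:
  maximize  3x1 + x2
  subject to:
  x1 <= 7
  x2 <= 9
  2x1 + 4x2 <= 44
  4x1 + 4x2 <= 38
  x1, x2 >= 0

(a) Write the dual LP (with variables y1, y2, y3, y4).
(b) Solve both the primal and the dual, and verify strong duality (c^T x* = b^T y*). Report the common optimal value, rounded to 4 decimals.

The standard primal-dual pair for 'max c^T x s.t. A x <= b, x >= 0' is:
  Dual:  min b^T y  s.t.  A^T y >= c,  y >= 0.

So the dual LP is:
  minimize  7y1 + 9y2 + 44y3 + 38y4
  subject to:
    y1 + 2y3 + 4y4 >= 3
    y2 + 4y3 + 4y4 >= 1
    y1, y2, y3, y4 >= 0

Solving the primal: x* = (7, 2.5).
  primal value c^T x* = 23.5.
Solving the dual: y* = (2, 0, 0, 0.25).
  dual value b^T y* = 23.5.
Strong duality: c^T x* = b^T y*. Confirmed.

23.5


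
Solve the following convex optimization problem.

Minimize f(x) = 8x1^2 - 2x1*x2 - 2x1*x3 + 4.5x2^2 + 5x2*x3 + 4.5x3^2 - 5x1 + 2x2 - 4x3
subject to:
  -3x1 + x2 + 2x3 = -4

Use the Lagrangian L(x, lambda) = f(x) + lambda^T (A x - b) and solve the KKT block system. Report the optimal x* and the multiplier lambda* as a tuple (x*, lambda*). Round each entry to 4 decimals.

Form the Lagrangian:
  L(x, lambda) = (1/2) x^T Q x + c^T x + lambda^T (A x - b)
Stationarity (grad_x L = 0): Q x + c + A^T lambda = 0.
Primal feasibility: A x = b.

This gives the KKT block system:
  [ Q   A^T ] [ x     ]   [-c ]
  [ A    0  ] [ lambda ] = [ b ]

Solving the linear system:
  x*      = (1.1204, -0.4352, -0.1019)
  lambda* = (4.6667)
  f(x*)   = 6.3009

x* = (1.1204, -0.4352, -0.1019), lambda* = (4.6667)


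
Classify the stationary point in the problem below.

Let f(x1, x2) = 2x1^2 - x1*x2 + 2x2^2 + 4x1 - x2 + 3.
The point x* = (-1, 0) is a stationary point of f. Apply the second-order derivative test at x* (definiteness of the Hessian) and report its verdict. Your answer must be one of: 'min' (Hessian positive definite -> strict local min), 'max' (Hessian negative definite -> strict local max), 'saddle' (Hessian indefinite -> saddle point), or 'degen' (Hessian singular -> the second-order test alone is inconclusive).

Compute the Hessian H = grad^2 f:
  H = [[4, -1], [-1, 4]]
Verify stationarity: grad f(x*) = H x* + g = (0, 0).
Eigenvalues of H: 3, 5.
Both eigenvalues > 0, so H is positive definite -> x* is a strict local min.

min


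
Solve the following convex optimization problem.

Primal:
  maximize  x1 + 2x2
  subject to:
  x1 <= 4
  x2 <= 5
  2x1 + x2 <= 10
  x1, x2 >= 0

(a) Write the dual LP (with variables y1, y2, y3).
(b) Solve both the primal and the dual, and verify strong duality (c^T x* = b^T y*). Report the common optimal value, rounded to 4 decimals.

The standard primal-dual pair for 'max c^T x s.t. A x <= b, x >= 0' is:
  Dual:  min b^T y  s.t.  A^T y >= c,  y >= 0.

So the dual LP is:
  minimize  4y1 + 5y2 + 10y3
  subject to:
    y1 + 2y3 >= 1
    y2 + y3 >= 2
    y1, y2, y3 >= 0

Solving the primal: x* = (2.5, 5).
  primal value c^T x* = 12.5.
Solving the dual: y* = (0, 1.5, 0.5).
  dual value b^T y* = 12.5.
Strong duality: c^T x* = b^T y*. Confirmed.

12.5


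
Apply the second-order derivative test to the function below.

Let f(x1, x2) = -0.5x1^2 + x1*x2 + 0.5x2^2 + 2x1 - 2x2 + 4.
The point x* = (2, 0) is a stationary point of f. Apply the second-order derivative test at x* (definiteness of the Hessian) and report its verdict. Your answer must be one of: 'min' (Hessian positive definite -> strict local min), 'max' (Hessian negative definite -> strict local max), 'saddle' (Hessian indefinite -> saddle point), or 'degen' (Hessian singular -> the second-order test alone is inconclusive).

Compute the Hessian H = grad^2 f:
  H = [[-1, 1], [1, 1]]
Verify stationarity: grad f(x*) = H x* + g = (0, 0).
Eigenvalues of H: -1.4142, 1.4142.
Eigenvalues have mixed signs, so H is indefinite -> x* is a saddle point.

saddle


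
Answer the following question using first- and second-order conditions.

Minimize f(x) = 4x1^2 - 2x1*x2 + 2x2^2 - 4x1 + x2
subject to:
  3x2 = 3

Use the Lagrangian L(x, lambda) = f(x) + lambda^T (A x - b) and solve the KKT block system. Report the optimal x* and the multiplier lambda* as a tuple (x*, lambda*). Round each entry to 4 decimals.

Form the Lagrangian:
  L(x, lambda) = (1/2) x^T Q x + c^T x + lambda^T (A x - b)
Stationarity (grad_x L = 0): Q x + c + A^T lambda = 0.
Primal feasibility: A x = b.

This gives the KKT block system:
  [ Q   A^T ] [ x     ]   [-c ]
  [ A    0  ] [ lambda ] = [ b ]

Solving the linear system:
  x*      = (0.75, 1)
  lambda* = (-1.1667)
  f(x*)   = 0.75

x* = (0.75, 1), lambda* = (-1.1667)


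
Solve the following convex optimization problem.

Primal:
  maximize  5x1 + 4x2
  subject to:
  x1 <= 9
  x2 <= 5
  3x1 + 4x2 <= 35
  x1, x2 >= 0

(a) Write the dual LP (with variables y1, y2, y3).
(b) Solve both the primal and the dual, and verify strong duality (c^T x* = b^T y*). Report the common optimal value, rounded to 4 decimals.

The standard primal-dual pair for 'max c^T x s.t. A x <= b, x >= 0' is:
  Dual:  min b^T y  s.t.  A^T y >= c,  y >= 0.

So the dual LP is:
  minimize  9y1 + 5y2 + 35y3
  subject to:
    y1 + 3y3 >= 5
    y2 + 4y3 >= 4
    y1, y2, y3 >= 0

Solving the primal: x* = (9, 2).
  primal value c^T x* = 53.
Solving the dual: y* = (2, 0, 1).
  dual value b^T y* = 53.
Strong duality: c^T x* = b^T y*. Confirmed.

53


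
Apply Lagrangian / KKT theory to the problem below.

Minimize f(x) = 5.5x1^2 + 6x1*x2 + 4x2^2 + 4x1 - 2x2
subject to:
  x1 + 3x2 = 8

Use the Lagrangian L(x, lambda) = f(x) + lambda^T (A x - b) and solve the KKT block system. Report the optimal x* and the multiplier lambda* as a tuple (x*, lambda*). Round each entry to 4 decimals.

Form the Lagrangian:
  L(x, lambda) = (1/2) x^T Q x + c^T x + lambda^T (A x - b)
Stationarity (grad_x L = 0): Q x + c + A^T lambda = 0.
Primal feasibility: A x = b.

This gives the KKT block system:
  [ Q   A^T ] [ x     ]   [-c ]
  [ A    0  ] [ lambda ] = [ b ]

Solving the linear system:
  x*      = (-1.7183, 3.2394)
  lambda* = (-4.5352)
  f(x*)   = 11.4648

x* = (-1.7183, 3.2394), lambda* = (-4.5352)


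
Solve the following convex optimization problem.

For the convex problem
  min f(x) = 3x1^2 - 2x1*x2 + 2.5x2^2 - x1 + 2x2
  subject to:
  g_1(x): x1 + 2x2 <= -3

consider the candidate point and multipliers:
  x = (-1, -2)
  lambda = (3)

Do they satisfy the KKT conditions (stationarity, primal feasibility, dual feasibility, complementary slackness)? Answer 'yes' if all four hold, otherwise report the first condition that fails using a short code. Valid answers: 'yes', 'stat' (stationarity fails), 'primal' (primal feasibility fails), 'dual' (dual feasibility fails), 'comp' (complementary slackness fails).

Gradient of f: grad f(x) = Q x + c = (-3, -6)
Constraint values g_i(x) = a_i^T x - b_i:
  g_1((-1, -2)) = -2
Stationarity residual: grad f(x) + sum_i lambda_i a_i = (0, 0)
  -> stationarity OK
Primal feasibility (all g_i <= 0): OK
Dual feasibility (all lambda_i >= 0): OK
Complementary slackness (lambda_i * g_i(x) = 0 for all i): FAILS

Verdict: the first failing condition is complementary_slackness -> comp.

comp


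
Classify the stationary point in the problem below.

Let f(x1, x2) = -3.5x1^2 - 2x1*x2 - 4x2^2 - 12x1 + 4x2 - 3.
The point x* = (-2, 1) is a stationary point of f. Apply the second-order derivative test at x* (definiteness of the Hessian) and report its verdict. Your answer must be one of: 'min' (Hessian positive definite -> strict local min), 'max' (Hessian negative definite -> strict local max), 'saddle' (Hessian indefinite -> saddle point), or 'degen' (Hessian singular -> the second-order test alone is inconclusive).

Compute the Hessian H = grad^2 f:
  H = [[-7, -2], [-2, -8]]
Verify stationarity: grad f(x*) = H x* + g = (0, 0).
Eigenvalues of H: -9.5616, -5.4384.
Both eigenvalues < 0, so H is negative definite -> x* is a strict local max.

max


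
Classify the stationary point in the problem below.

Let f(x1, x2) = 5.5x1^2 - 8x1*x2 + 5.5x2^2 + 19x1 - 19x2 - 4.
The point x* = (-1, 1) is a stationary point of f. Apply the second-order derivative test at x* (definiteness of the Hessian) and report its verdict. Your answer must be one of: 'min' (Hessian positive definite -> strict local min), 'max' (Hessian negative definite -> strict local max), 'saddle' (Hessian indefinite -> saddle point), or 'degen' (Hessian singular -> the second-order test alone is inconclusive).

Compute the Hessian H = grad^2 f:
  H = [[11, -8], [-8, 11]]
Verify stationarity: grad f(x*) = H x* + g = (0, 0).
Eigenvalues of H: 3, 19.
Both eigenvalues > 0, so H is positive definite -> x* is a strict local min.

min


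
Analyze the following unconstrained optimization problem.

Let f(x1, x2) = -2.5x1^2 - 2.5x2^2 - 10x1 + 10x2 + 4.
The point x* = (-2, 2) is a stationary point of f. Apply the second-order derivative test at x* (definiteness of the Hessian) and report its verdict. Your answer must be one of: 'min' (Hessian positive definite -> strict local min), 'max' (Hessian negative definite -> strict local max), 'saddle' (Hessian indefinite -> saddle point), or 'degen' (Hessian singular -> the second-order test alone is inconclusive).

Compute the Hessian H = grad^2 f:
  H = [[-5, 0], [0, -5]]
Verify stationarity: grad f(x*) = H x* + g = (0, 0).
Eigenvalues of H: -5, -5.
Both eigenvalues < 0, so H is negative definite -> x* is a strict local max.

max


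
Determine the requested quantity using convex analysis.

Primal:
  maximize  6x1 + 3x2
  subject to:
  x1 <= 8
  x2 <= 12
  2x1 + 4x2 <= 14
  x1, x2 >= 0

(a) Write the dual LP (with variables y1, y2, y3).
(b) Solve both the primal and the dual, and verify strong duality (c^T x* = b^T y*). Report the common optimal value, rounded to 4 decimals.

The standard primal-dual pair for 'max c^T x s.t. A x <= b, x >= 0' is:
  Dual:  min b^T y  s.t.  A^T y >= c,  y >= 0.

So the dual LP is:
  minimize  8y1 + 12y2 + 14y3
  subject to:
    y1 + 2y3 >= 6
    y2 + 4y3 >= 3
    y1, y2, y3 >= 0

Solving the primal: x* = (7, 0).
  primal value c^T x* = 42.
Solving the dual: y* = (0, 0, 3).
  dual value b^T y* = 42.
Strong duality: c^T x* = b^T y*. Confirmed.

42


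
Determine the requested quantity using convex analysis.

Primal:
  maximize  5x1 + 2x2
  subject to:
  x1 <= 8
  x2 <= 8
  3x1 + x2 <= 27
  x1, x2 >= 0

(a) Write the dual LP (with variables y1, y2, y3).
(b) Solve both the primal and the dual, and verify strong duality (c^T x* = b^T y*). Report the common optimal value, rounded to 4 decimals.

The standard primal-dual pair for 'max c^T x s.t. A x <= b, x >= 0' is:
  Dual:  min b^T y  s.t.  A^T y >= c,  y >= 0.

So the dual LP is:
  minimize  8y1 + 8y2 + 27y3
  subject to:
    y1 + 3y3 >= 5
    y2 + y3 >= 2
    y1, y2, y3 >= 0

Solving the primal: x* = (6.3333, 8).
  primal value c^T x* = 47.6667.
Solving the dual: y* = (0, 0.3333, 1.6667).
  dual value b^T y* = 47.6667.
Strong duality: c^T x* = b^T y*. Confirmed.

47.6667


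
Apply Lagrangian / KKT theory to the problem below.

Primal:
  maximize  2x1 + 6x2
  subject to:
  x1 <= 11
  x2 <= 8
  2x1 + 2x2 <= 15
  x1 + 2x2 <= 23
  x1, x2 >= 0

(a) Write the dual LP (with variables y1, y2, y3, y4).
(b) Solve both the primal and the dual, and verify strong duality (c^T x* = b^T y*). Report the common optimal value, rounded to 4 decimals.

The standard primal-dual pair for 'max c^T x s.t. A x <= b, x >= 0' is:
  Dual:  min b^T y  s.t.  A^T y >= c,  y >= 0.

So the dual LP is:
  minimize  11y1 + 8y2 + 15y3 + 23y4
  subject to:
    y1 + 2y3 + y4 >= 2
    y2 + 2y3 + 2y4 >= 6
    y1, y2, y3, y4 >= 0

Solving the primal: x* = (0, 7.5).
  primal value c^T x* = 45.
Solving the dual: y* = (0, 0, 3, 0).
  dual value b^T y* = 45.
Strong duality: c^T x* = b^T y*. Confirmed.

45


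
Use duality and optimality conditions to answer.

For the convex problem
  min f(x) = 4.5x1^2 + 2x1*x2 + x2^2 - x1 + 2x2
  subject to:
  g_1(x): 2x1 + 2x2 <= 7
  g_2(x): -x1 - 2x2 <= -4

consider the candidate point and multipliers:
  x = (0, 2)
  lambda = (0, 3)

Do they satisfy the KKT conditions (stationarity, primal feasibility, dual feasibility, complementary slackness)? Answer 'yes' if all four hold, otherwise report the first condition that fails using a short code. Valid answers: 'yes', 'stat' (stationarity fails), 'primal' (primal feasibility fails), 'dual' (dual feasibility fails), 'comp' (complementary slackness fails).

Gradient of f: grad f(x) = Q x + c = (3, 6)
Constraint values g_i(x) = a_i^T x - b_i:
  g_1((0, 2)) = -3
  g_2((0, 2)) = 0
Stationarity residual: grad f(x) + sum_i lambda_i a_i = (0, 0)
  -> stationarity OK
Primal feasibility (all g_i <= 0): OK
Dual feasibility (all lambda_i >= 0): OK
Complementary slackness (lambda_i * g_i(x) = 0 for all i): OK

Verdict: yes, KKT holds.

yes


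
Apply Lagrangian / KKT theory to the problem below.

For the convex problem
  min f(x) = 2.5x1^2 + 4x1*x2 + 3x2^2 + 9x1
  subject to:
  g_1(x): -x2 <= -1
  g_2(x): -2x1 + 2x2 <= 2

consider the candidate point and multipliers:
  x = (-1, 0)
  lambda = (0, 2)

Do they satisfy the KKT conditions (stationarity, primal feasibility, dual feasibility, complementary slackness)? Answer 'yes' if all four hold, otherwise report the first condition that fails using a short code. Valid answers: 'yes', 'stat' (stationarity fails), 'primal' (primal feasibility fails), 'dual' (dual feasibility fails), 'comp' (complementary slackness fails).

Gradient of f: grad f(x) = Q x + c = (4, -4)
Constraint values g_i(x) = a_i^T x - b_i:
  g_1((-1, 0)) = 1
  g_2((-1, 0)) = 0
Stationarity residual: grad f(x) + sum_i lambda_i a_i = (0, 0)
  -> stationarity OK
Primal feasibility (all g_i <= 0): FAILS
Dual feasibility (all lambda_i >= 0): OK
Complementary slackness (lambda_i * g_i(x) = 0 for all i): OK

Verdict: the first failing condition is primal_feasibility -> primal.

primal


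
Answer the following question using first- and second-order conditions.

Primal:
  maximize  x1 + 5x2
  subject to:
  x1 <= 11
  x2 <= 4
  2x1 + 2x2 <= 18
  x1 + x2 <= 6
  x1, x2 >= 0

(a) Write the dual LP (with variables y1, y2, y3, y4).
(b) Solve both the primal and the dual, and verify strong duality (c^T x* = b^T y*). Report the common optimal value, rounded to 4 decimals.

The standard primal-dual pair for 'max c^T x s.t. A x <= b, x >= 0' is:
  Dual:  min b^T y  s.t.  A^T y >= c,  y >= 0.

So the dual LP is:
  minimize  11y1 + 4y2 + 18y3 + 6y4
  subject to:
    y1 + 2y3 + y4 >= 1
    y2 + 2y3 + y4 >= 5
    y1, y2, y3, y4 >= 0

Solving the primal: x* = (2, 4).
  primal value c^T x* = 22.
Solving the dual: y* = (0, 4, 0, 1).
  dual value b^T y* = 22.
Strong duality: c^T x* = b^T y*. Confirmed.

22


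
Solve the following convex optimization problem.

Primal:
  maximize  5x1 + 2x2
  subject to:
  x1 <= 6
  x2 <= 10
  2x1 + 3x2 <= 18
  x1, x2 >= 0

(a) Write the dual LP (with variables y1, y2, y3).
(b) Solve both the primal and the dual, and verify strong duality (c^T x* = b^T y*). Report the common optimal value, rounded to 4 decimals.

The standard primal-dual pair for 'max c^T x s.t. A x <= b, x >= 0' is:
  Dual:  min b^T y  s.t.  A^T y >= c,  y >= 0.

So the dual LP is:
  minimize  6y1 + 10y2 + 18y3
  subject to:
    y1 + 2y3 >= 5
    y2 + 3y3 >= 2
    y1, y2, y3 >= 0

Solving the primal: x* = (6, 2).
  primal value c^T x* = 34.
Solving the dual: y* = (3.6667, 0, 0.6667).
  dual value b^T y* = 34.
Strong duality: c^T x* = b^T y*. Confirmed.

34


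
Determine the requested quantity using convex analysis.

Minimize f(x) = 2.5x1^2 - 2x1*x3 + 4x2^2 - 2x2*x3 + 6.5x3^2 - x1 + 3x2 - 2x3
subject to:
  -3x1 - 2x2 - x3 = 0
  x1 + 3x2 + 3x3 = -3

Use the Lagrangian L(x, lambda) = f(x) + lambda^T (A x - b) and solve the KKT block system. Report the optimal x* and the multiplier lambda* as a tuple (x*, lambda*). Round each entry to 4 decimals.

Form the Lagrangian:
  L(x, lambda) = (1/2) x^T Q x + c^T x + lambda^T (A x - b)
Stationarity (grad_x L = 0): Q x + c + A^T lambda = 0.
Primal feasibility: A x = b.

This gives the KKT block system:
  [ Q   A^T ] [ x     ]   [-c ]
  [ A    0  ] [ lambda ] = [ b ]

Solving the linear system:
  x*      = (0.7219, -0.925, -0.3156)
  lambda* = (1.9273, 2.5412)
  f(x*)   = 2.3789

x* = (0.7219, -0.925, -0.3156), lambda* = (1.9273, 2.5412)


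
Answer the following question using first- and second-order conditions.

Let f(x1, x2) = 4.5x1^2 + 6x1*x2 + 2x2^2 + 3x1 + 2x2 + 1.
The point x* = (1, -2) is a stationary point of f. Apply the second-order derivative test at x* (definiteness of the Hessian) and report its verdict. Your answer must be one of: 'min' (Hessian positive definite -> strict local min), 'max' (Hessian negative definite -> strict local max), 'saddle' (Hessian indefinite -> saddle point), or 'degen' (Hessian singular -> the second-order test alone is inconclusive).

Compute the Hessian H = grad^2 f:
  H = [[9, 6], [6, 4]]
Verify stationarity: grad f(x*) = H x* + g = (0, 0).
Eigenvalues of H: 0, 13.
H has a zero eigenvalue (singular; positive semidefinite but not definite), so H is neither positive definite, negative definite, nor indefinite. The second-order test alone is inconclusive -> degen.
(Indeed, f is constant along the null direction of H through x*, so x* is not a strict local extremum.)

degen


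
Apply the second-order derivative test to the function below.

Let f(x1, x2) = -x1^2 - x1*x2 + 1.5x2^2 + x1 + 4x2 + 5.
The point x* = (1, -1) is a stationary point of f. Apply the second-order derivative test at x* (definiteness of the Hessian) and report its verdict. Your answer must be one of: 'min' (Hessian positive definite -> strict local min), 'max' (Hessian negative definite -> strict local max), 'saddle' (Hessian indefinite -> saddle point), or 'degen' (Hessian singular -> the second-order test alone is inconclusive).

Compute the Hessian H = grad^2 f:
  H = [[-2, -1], [-1, 3]]
Verify stationarity: grad f(x*) = H x* + g = (0, 0).
Eigenvalues of H: -2.1926, 3.1926.
Eigenvalues have mixed signs, so H is indefinite -> x* is a saddle point.

saddle


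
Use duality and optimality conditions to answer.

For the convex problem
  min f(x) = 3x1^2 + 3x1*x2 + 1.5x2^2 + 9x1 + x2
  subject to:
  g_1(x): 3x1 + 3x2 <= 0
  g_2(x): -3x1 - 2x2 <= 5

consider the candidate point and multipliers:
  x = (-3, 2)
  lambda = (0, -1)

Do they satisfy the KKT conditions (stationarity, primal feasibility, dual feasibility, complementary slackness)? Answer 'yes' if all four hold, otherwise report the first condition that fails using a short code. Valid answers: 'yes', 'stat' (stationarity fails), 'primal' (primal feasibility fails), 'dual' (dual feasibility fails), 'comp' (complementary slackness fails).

Gradient of f: grad f(x) = Q x + c = (-3, -2)
Constraint values g_i(x) = a_i^T x - b_i:
  g_1((-3, 2)) = -3
  g_2((-3, 2)) = 0
Stationarity residual: grad f(x) + sum_i lambda_i a_i = (0, 0)
  -> stationarity OK
Primal feasibility (all g_i <= 0): OK
Dual feasibility (all lambda_i >= 0): FAILS
Complementary slackness (lambda_i * g_i(x) = 0 for all i): OK

Verdict: the first failing condition is dual_feasibility -> dual.

dual


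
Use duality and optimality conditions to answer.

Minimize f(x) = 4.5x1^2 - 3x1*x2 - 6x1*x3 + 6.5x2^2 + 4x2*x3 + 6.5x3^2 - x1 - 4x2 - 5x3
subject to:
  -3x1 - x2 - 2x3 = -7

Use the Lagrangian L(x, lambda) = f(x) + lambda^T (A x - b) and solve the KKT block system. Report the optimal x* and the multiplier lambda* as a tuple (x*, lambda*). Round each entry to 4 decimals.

Form the Lagrangian:
  L(x, lambda) = (1/2) x^T Q x + c^T x + lambda^T (A x - b)
Stationarity (grad_x L = 0): Q x + c + A^T lambda = 0.
Primal feasibility: A x = b.

This gives the KKT block system:
  [ Q   A^T ] [ x     ]   [-c ]
  [ A    0  ] [ lambda ] = [ b ]

Solving the linear system:
  x*      = (1.4448, 0.3944, 1.1356)
  lambda* = (1.3356)
  f(x*)   = 0.3243

x* = (1.4448, 0.3944, 1.1356), lambda* = (1.3356)


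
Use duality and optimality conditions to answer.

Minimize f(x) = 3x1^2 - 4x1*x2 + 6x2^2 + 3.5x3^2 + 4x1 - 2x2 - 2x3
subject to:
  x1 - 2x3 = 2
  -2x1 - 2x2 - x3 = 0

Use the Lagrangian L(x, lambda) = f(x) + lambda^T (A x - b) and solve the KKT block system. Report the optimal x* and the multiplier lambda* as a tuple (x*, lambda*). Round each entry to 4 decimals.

Form the Lagrangian:
  L(x, lambda) = (1/2) x^T Q x + c^T x + lambda^T (A x - b)
Stationarity (grad_x L = 0): Q x + c + A^T lambda = 0.
Primal feasibility: A x = b.

This gives the KKT block system:
  [ Q   A^T ] [ x     ]   [-c ]
  [ A    0  ] [ lambda ] = [ b ]

Solving the linear system:
  x*      = (0.2055, 0.2432, -0.8973)
  lambda* = (-4.1644, 0.0479)
  f(x*)   = 5.2295

x* = (0.2055, 0.2432, -0.8973), lambda* = (-4.1644, 0.0479)


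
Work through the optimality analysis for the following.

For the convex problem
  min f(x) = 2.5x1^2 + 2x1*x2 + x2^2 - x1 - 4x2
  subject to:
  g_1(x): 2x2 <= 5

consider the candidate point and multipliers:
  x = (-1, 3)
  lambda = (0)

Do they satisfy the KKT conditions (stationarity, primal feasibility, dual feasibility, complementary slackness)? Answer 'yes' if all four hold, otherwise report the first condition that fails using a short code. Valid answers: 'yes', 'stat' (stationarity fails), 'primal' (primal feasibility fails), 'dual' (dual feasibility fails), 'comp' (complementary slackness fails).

Gradient of f: grad f(x) = Q x + c = (0, 0)
Constraint values g_i(x) = a_i^T x - b_i:
  g_1((-1, 3)) = 1
Stationarity residual: grad f(x) + sum_i lambda_i a_i = (0, 0)
  -> stationarity OK
Primal feasibility (all g_i <= 0): FAILS
Dual feasibility (all lambda_i >= 0): OK
Complementary slackness (lambda_i * g_i(x) = 0 for all i): OK

Verdict: the first failing condition is primal_feasibility -> primal.

primal


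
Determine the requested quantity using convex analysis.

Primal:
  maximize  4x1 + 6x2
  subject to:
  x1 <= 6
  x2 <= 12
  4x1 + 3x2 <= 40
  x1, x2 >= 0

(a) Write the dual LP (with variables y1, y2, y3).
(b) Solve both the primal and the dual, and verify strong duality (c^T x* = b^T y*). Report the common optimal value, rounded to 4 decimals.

The standard primal-dual pair for 'max c^T x s.t. A x <= b, x >= 0' is:
  Dual:  min b^T y  s.t.  A^T y >= c,  y >= 0.

So the dual LP is:
  minimize  6y1 + 12y2 + 40y3
  subject to:
    y1 + 4y3 >= 4
    y2 + 3y3 >= 6
    y1, y2, y3 >= 0

Solving the primal: x* = (1, 12).
  primal value c^T x* = 76.
Solving the dual: y* = (0, 3, 1).
  dual value b^T y* = 76.
Strong duality: c^T x* = b^T y*. Confirmed.

76


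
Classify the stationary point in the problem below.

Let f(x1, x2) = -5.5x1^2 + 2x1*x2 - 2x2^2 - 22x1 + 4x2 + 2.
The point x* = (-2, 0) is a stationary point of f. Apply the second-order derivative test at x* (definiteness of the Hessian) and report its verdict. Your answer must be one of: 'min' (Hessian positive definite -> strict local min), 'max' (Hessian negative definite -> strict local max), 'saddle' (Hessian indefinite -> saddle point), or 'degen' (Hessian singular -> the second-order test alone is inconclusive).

Compute the Hessian H = grad^2 f:
  H = [[-11, 2], [2, -4]]
Verify stationarity: grad f(x*) = H x* + g = (0, 0).
Eigenvalues of H: -11.5311, -3.4689.
Both eigenvalues < 0, so H is negative definite -> x* is a strict local max.

max


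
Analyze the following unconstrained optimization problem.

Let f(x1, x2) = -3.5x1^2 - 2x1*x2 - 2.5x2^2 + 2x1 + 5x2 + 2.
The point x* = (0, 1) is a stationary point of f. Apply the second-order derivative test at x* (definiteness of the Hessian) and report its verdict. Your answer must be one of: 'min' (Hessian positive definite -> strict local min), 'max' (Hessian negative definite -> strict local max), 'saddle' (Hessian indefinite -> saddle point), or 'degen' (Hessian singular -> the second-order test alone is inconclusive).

Compute the Hessian H = grad^2 f:
  H = [[-7, -2], [-2, -5]]
Verify stationarity: grad f(x*) = H x* + g = (0, 0).
Eigenvalues of H: -8.2361, -3.7639.
Both eigenvalues < 0, so H is negative definite -> x* is a strict local max.

max


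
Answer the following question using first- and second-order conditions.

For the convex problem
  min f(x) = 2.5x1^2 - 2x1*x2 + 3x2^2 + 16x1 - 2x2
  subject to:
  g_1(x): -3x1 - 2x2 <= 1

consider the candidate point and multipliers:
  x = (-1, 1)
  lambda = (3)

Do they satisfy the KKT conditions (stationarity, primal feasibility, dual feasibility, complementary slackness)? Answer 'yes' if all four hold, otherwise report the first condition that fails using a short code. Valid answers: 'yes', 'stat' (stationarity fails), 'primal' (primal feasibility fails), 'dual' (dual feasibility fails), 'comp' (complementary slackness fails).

Gradient of f: grad f(x) = Q x + c = (9, 6)
Constraint values g_i(x) = a_i^T x - b_i:
  g_1((-1, 1)) = 0
Stationarity residual: grad f(x) + sum_i lambda_i a_i = (0, 0)
  -> stationarity OK
Primal feasibility (all g_i <= 0): OK
Dual feasibility (all lambda_i >= 0): OK
Complementary slackness (lambda_i * g_i(x) = 0 for all i): OK

Verdict: yes, KKT holds.

yes


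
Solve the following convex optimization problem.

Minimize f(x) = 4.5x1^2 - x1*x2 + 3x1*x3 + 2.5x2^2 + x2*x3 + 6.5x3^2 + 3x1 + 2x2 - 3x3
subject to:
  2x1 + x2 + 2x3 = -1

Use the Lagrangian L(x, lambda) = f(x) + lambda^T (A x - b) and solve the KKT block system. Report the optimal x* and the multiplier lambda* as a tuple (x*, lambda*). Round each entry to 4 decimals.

Form the Lagrangian:
  L(x, lambda) = (1/2) x^T Q x + c^T x + lambda^T (A x - b)
Stationarity (grad_x L = 0): Q x + c + A^T lambda = 0.
Primal feasibility: A x = b.

This gives the KKT block system:
  [ Q   A^T ] [ x     ]   [-c ]
  [ A    0  ] [ lambda ] = [ b ]

Solving the linear system:
  x*      = (-0.5701, -0.6262, 0.3832)
  lambda* = (0.1776)
  f(x*)   = -1.9673

x* = (-0.5701, -0.6262, 0.3832), lambda* = (0.1776)


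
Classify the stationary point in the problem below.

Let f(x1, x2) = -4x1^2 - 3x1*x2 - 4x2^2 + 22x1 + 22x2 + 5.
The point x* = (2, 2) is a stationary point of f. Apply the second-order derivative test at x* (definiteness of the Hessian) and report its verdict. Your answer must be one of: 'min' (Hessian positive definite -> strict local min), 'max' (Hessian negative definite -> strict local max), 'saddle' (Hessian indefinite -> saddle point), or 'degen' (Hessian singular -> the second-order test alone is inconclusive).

Compute the Hessian H = grad^2 f:
  H = [[-8, -3], [-3, -8]]
Verify stationarity: grad f(x*) = H x* + g = (0, 0).
Eigenvalues of H: -11, -5.
Both eigenvalues < 0, so H is negative definite -> x* is a strict local max.

max


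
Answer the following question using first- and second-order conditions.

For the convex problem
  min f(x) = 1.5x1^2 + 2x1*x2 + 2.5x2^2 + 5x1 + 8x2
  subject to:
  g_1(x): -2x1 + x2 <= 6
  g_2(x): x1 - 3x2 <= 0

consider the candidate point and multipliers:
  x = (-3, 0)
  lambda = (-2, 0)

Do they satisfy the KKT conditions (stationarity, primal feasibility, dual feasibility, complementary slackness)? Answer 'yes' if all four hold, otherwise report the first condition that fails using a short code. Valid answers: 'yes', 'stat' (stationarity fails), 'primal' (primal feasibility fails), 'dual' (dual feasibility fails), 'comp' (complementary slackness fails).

Gradient of f: grad f(x) = Q x + c = (-4, 2)
Constraint values g_i(x) = a_i^T x - b_i:
  g_1((-3, 0)) = 0
  g_2((-3, 0)) = -3
Stationarity residual: grad f(x) + sum_i lambda_i a_i = (0, 0)
  -> stationarity OK
Primal feasibility (all g_i <= 0): OK
Dual feasibility (all lambda_i >= 0): FAILS
Complementary slackness (lambda_i * g_i(x) = 0 for all i): OK

Verdict: the first failing condition is dual_feasibility -> dual.

dual


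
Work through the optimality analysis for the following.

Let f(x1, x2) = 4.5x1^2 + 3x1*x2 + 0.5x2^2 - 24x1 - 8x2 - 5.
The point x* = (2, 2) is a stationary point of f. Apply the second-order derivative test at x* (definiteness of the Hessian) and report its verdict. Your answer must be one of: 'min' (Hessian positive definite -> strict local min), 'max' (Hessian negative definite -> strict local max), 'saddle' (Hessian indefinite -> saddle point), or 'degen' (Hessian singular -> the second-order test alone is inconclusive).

Compute the Hessian H = grad^2 f:
  H = [[9, 3], [3, 1]]
Verify stationarity: grad f(x*) = H x* + g = (0, 0).
Eigenvalues of H: 0, 10.
H has a zero eigenvalue (singular; positive semidefinite but not definite), so H is neither positive definite, negative definite, nor indefinite. The second-order test alone is inconclusive -> degen.
(Indeed, f is constant along the null direction of H through x*, so x* is not a strict local extremum.)

degen


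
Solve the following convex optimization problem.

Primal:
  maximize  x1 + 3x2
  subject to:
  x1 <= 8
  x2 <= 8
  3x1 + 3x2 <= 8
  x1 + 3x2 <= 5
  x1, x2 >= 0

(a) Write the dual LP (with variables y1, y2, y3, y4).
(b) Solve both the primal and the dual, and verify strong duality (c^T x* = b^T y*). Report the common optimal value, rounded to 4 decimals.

The standard primal-dual pair for 'max c^T x s.t. A x <= b, x >= 0' is:
  Dual:  min b^T y  s.t.  A^T y >= c,  y >= 0.

So the dual LP is:
  minimize  8y1 + 8y2 + 8y3 + 5y4
  subject to:
    y1 + 3y3 + y4 >= 1
    y2 + 3y3 + 3y4 >= 3
    y1, y2, y3, y4 >= 0

Solving the primal: x* = (1.5, 1.1667).
  primal value c^T x* = 5.
Solving the dual: y* = (0, 0, 0, 1).
  dual value b^T y* = 5.
Strong duality: c^T x* = b^T y*. Confirmed.

5


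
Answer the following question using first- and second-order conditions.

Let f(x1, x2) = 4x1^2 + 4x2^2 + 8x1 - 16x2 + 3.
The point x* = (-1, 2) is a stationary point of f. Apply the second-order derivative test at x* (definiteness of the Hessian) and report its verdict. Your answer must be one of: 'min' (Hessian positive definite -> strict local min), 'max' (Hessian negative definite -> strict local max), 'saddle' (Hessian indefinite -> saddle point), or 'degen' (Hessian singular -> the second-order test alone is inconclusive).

Compute the Hessian H = grad^2 f:
  H = [[8, 0], [0, 8]]
Verify stationarity: grad f(x*) = H x* + g = (0, 0).
Eigenvalues of H: 8, 8.
Both eigenvalues > 0, so H is positive definite -> x* is a strict local min.

min


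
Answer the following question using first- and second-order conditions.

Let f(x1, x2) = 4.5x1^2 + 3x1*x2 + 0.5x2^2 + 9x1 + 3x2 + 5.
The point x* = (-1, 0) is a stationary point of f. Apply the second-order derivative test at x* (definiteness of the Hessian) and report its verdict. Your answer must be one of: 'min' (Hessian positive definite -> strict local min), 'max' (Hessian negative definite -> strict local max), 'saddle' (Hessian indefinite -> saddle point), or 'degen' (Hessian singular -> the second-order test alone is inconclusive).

Compute the Hessian H = grad^2 f:
  H = [[9, 3], [3, 1]]
Verify stationarity: grad f(x*) = H x* + g = (0, 0).
Eigenvalues of H: 0, 10.
H has a zero eigenvalue (singular; positive semidefinite but not definite), so H is neither positive definite, negative definite, nor indefinite. The second-order test alone is inconclusive -> degen.
(Indeed, f is constant along the null direction of H through x*, so x* is not a strict local extremum.)

degen


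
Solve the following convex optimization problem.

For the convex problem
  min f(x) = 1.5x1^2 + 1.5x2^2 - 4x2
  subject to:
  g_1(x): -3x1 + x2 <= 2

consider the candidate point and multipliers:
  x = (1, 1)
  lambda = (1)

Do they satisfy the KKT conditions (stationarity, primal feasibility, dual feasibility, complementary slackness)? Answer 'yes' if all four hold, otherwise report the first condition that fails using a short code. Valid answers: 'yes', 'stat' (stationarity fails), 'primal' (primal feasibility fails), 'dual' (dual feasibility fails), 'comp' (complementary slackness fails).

Gradient of f: grad f(x) = Q x + c = (3, -1)
Constraint values g_i(x) = a_i^T x - b_i:
  g_1((1, 1)) = -4
Stationarity residual: grad f(x) + sum_i lambda_i a_i = (0, 0)
  -> stationarity OK
Primal feasibility (all g_i <= 0): OK
Dual feasibility (all lambda_i >= 0): OK
Complementary slackness (lambda_i * g_i(x) = 0 for all i): FAILS

Verdict: the first failing condition is complementary_slackness -> comp.

comp


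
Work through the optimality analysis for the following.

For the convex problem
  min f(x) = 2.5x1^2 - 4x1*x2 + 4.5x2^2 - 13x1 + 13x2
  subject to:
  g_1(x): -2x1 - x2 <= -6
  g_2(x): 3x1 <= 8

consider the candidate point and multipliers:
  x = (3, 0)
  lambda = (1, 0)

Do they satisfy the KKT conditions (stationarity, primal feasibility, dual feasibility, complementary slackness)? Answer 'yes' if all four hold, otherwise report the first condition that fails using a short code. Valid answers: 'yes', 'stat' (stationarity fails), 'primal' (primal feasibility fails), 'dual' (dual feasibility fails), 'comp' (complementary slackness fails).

Gradient of f: grad f(x) = Q x + c = (2, 1)
Constraint values g_i(x) = a_i^T x - b_i:
  g_1((3, 0)) = 0
  g_2((3, 0)) = 1
Stationarity residual: grad f(x) + sum_i lambda_i a_i = (0, 0)
  -> stationarity OK
Primal feasibility (all g_i <= 0): FAILS
Dual feasibility (all lambda_i >= 0): OK
Complementary slackness (lambda_i * g_i(x) = 0 for all i): OK

Verdict: the first failing condition is primal_feasibility -> primal.

primal


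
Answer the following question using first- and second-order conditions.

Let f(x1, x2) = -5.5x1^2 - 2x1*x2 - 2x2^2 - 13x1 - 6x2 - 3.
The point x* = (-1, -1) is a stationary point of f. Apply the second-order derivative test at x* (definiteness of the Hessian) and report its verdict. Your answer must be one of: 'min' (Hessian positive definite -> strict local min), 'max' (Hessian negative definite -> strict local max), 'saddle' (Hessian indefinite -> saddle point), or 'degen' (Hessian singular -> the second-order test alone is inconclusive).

Compute the Hessian H = grad^2 f:
  H = [[-11, -2], [-2, -4]]
Verify stationarity: grad f(x*) = H x* + g = (0, 0).
Eigenvalues of H: -11.5311, -3.4689.
Both eigenvalues < 0, so H is negative definite -> x* is a strict local max.

max


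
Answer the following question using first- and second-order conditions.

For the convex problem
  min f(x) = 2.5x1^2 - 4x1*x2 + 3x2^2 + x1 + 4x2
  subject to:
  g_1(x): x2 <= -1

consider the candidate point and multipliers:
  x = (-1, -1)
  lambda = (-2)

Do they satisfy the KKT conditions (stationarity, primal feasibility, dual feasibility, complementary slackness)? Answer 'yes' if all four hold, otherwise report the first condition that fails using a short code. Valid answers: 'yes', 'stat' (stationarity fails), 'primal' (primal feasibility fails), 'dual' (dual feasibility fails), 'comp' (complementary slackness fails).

Gradient of f: grad f(x) = Q x + c = (0, 2)
Constraint values g_i(x) = a_i^T x - b_i:
  g_1((-1, -1)) = 0
Stationarity residual: grad f(x) + sum_i lambda_i a_i = (0, 0)
  -> stationarity OK
Primal feasibility (all g_i <= 0): OK
Dual feasibility (all lambda_i >= 0): FAILS
Complementary slackness (lambda_i * g_i(x) = 0 for all i): OK

Verdict: the first failing condition is dual_feasibility -> dual.

dual


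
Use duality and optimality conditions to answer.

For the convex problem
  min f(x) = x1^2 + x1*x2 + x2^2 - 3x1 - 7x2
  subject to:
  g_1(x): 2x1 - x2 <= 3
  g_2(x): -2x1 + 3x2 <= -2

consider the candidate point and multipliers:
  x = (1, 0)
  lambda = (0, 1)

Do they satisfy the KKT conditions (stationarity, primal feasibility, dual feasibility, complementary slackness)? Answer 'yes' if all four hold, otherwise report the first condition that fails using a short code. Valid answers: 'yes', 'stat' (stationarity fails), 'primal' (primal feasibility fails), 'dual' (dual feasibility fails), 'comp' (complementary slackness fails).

Gradient of f: grad f(x) = Q x + c = (-1, -6)
Constraint values g_i(x) = a_i^T x - b_i:
  g_1((1, 0)) = -1
  g_2((1, 0)) = 0
Stationarity residual: grad f(x) + sum_i lambda_i a_i = (-3, -3)
  -> stationarity FAILS
Primal feasibility (all g_i <= 0): OK
Dual feasibility (all lambda_i >= 0): OK
Complementary slackness (lambda_i * g_i(x) = 0 for all i): OK

Verdict: the first failing condition is stationarity -> stat.

stat


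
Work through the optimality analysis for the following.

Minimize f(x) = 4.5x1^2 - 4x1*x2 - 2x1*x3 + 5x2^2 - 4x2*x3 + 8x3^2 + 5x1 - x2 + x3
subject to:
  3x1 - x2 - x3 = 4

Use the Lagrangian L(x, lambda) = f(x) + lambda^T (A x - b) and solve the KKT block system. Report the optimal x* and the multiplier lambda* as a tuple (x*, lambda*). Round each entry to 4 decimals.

Form the Lagrangian:
  L(x, lambda) = (1/2) x^T Q x + c^T x + lambda^T (A x - b)
Stationarity (grad_x L = 0): Q x + c + A^T lambda = 0.
Primal feasibility: A x = b.

This gives the KKT block system:
  [ Q   A^T ] [ x     ]   [-c ]
  [ A    0  ] [ lambda ] = [ b ]

Solving the linear system:
  x*      = (1.2084, -0.0905, -0.2842)
  lambda* = (-5.6021)
  f(x*)   = 14.1284

x* = (1.2084, -0.0905, -0.2842), lambda* = (-5.6021)


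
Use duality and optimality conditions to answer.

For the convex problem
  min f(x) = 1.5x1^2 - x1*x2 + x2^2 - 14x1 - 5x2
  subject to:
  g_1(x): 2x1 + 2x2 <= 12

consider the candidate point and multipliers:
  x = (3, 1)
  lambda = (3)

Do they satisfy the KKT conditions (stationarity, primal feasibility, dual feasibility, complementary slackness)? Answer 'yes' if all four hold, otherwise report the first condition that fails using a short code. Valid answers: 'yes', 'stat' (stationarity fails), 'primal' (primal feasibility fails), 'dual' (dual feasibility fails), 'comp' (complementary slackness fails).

Gradient of f: grad f(x) = Q x + c = (-6, -6)
Constraint values g_i(x) = a_i^T x - b_i:
  g_1((3, 1)) = -4
Stationarity residual: grad f(x) + sum_i lambda_i a_i = (0, 0)
  -> stationarity OK
Primal feasibility (all g_i <= 0): OK
Dual feasibility (all lambda_i >= 0): OK
Complementary slackness (lambda_i * g_i(x) = 0 for all i): FAILS

Verdict: the first failing condition is complementary_slackness -> comp.

comp


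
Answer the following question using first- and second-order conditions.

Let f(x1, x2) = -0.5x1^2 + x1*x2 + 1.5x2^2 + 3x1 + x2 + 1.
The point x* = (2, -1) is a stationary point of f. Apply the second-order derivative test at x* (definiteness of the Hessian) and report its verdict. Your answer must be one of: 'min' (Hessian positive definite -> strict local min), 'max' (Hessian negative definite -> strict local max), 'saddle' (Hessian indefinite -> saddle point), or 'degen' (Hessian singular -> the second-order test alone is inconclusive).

Compute the Hessian H = grad^2 f:
  H = [[-1, 1], [1, 3]]
Verify stationarity: grad f(x*) = H x* + g = (0, 0).
Eigenvalues of H: -1.2361, 3.2361.
Eigenvalues have mixed signs, so H is indefinite -> x* is a saddle point.

saddle


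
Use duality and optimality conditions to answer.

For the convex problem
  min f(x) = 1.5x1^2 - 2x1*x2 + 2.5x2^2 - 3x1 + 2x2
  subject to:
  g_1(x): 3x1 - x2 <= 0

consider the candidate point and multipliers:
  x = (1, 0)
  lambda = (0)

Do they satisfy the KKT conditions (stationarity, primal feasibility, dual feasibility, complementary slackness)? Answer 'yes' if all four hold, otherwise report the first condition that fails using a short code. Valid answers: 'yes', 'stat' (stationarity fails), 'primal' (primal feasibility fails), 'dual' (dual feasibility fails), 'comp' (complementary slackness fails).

Gradient of f: grad f(x) = Q x + c = (0, 0)
Constraint values g_i(x) = a_i^T x - b_i:
  g_1((1, 0)) = 3
Stationarity residual: grad f(x) + sum_i lambda_i a_i = (0, 0)
  -> stationarity OK
Primal feasibility (all g_i <= 0): FAILS
Dual feasibility (all lambda_i >= 0): OK
Complementary slackness (lambda_i * g_i(x) = 0 for all i): OK

Verdict: the first failing condition is primal_feasibility -> primal.

primal
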